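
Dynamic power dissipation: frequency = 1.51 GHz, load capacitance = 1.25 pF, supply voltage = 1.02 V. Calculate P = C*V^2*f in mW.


Step 1: V^2 = 1.02^2 = 1.0404 V^2
Step 2: P = C*V^2*f = 1.25e-12 F * 1.0404 * 1.51e9 Hz
Step 3: P = 1.963755e-03 W
Step 4: P = 1.964 mW

1.964


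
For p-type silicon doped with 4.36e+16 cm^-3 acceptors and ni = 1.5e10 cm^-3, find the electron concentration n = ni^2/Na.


Step 1: Majority hole concentration p ≈ Na = 4.36e+16 cm^-3
Step 2: n = ni^2 / Na = (1.5e10)^2 / 4.36e+16
Step 3: n = 5.16e+03 cm^-3

5.16e+03


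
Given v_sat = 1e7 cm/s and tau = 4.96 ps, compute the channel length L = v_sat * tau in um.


Step 1: tau in seconds = 4.96 ps * 1e-12 = 4.9600e-12 s
Step 2: L = v_sat * tau = 1e7 * 4.9600e-12 = 4.9600e-05 cm
Step 3: L in um = 4.9600e-05 * 1e4 = 0.496 um

0.496


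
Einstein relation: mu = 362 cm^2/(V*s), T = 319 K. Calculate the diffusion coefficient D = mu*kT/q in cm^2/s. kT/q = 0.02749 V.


Step 1: D = mu * (kT/q)
Step 2: D = 362 * 0.02749
Step 3: D = 9.95 cm^2/s

9.95


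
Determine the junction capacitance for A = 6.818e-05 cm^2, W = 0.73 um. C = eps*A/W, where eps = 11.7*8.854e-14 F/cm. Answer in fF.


Step 1: eps_Si = 11.7 * 8.854e-14 = 1.035918e-12 F/cm
Step 2: W in cm = 0.73 * 1e-4 = 7.30e-05 cm
Step 3: C = 1.035918e-12 * 6.818e-05 / 7.30e-05 = 9.675190e-13 F
Step 4: C = 967.52 fF

967.52


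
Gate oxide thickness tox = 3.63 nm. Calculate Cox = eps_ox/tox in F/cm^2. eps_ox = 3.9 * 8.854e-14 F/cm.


Step 1: eps_ox = 3.9 * 8.854e-14 = 3.45306e-13 F/cm
Step 2: tox in cm = 3.63 nm * 1e-7 = 3.6300e-07 cm
Step 3: Cox = 3.45306e-13 / 3.6300e-07 = 9.51e-07 F/cm^2

9.51e-07


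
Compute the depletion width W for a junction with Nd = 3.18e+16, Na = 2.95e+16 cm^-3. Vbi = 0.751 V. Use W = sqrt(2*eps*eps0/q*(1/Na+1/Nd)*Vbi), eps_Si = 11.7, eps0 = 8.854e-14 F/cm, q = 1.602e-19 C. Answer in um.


Step 1: 1/Na + 1/Nd = 1/2.95e+16 + 1/3.18e+16 = 6.53448e-17
Step 2: 2*eps*eps0/q = 2*11.7*8.854e-14/1.602e-19 = 1.293281e+07
Step 3: W^2 = 1.293281e+07 * 6.53448e-17 * 0.751 = 6.34664e-10
Step 4: W = sqrt(6.34664e-10) = 2.519e-05 cm = 0.2519 um

0.2519


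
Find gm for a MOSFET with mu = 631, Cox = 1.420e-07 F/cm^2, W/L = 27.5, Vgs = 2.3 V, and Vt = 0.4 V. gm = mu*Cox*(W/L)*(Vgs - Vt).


Step 1: Vov = Vgs - Vt = 2.3 - 0.4 = 1.9 V
Step 2: gm = mu * Cox * (W/L) * Vov
Step 3: gm = 631 * 1.420e-07 * 27.5 * 1.9 = 4.68e-03 S

4.68e-03


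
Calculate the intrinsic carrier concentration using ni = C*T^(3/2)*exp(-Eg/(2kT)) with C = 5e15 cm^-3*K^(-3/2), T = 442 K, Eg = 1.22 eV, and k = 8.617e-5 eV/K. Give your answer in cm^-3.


Step 1: Compute kT = 8.617e-5 * 442 = 0.03808714 eV
Step 2: Exponent = -Eg/(2kT) = -1.22/(2*0.03808714) = -16.01590
Step 3: T^(3/2) = 442^1.5 = 9292.52
Step 4: ni = 5e15 * 9292.52 * exp(-16.01590) = 5.15e+12 cm^-3

5.15e+12


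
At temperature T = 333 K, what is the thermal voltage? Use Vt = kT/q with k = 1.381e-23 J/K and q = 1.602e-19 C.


Step 1: kT = 1.381e-23 * 333 = 4.59873e-21 J
Step 2: Vt = kT/q = 4.59873e-21 / 1.602e-19
Step 3: Vt = 0.02871 V

0.02871


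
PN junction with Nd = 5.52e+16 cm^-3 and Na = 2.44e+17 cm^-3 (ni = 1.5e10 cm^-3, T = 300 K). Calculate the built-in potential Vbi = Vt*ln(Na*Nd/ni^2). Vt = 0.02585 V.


Step 1: Compute Na*Nd/ni^2 = 2.44e+17 * 5.52e+16 / (1.5e10)^2 = 5.9861e+13
Step 2: ln(5.9861e+13) = 31.7230
Step 3: Vbi = 0.02585 * 31.7230 = 0.82 V

0.82


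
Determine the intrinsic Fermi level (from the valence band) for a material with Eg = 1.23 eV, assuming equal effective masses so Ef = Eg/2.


Step 1: For an intrinsic semiconductor, the Fermi level sits at midgap.
Step 2: Ef = Eg / 2 = 1.23 / 2 = 0.615 eV

0.615


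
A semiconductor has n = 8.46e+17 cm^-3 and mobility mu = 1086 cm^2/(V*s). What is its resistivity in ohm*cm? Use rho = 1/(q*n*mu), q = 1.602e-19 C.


Step 1: sigma = q * n * mu = 1.602e-19 * 8.46e+17 * 1086 = 1.47185e+02 S/cm
Step 2: rho = 1 / sigma = 1 / 1.47185e+02 = 0.006794 ohm*cm

0.006794


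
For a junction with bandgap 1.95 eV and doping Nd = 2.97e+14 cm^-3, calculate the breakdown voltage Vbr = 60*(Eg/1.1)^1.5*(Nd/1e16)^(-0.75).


Step 1: Eg/1.1 = 1.95/1.1 = 1.772727
Step 2: (Eg/1.1)^1.5 = 1.772727^1.5 = 2.360276
Step 3: (Nd/1e16)^(-0.75) = (0.0297)^(-0.75) = 13.977602
Step 4: Vbr = 60 * 2.360276 * 13.977602 = 1979.5 V

1979.5


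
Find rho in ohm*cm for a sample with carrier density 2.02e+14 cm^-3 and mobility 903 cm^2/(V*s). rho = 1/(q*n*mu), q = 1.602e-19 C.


Step 1: sigma = q * n * mu = 1.602e-19 * 2.02e+14 * 903 = 2.92214e-02 S/cm
Step 2: rho = 1 / sigma = 1 / 2.92214e-02 = 34.22 ohm*cm

34.22


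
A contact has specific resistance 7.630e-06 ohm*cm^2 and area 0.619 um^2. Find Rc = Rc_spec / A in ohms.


Step 1: Convert area to cm^2: 0.619 um^2 = 6.1900e-09 cm^2
Step 2: Rc = Rc_spec / A = 7.630e-06 / 6.1900e-09
Step 3: Rc = 1.23e+03 ohms

1.23e+03


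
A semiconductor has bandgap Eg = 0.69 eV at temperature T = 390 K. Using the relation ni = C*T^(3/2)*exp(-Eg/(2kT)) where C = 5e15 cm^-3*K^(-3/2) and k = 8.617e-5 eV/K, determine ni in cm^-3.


Step 1: Compute kT = 8.617e-5 * 390 = 0.0336063 eV
Step 2: Exponent = -Eg/(2kT) = -0.69/(2*0.0336063) = -10.26593
Step 3: T^(3/2) = 390^1.5 = 7701.88
Step 4: ni = 5e15 * 7701.88 * exp(-10.26593) = 1.34e+15 cm^-3

1.34e+15


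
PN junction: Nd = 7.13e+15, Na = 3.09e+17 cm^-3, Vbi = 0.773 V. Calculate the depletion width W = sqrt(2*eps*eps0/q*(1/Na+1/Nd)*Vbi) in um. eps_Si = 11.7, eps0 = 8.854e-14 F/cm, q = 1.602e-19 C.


Step 1: 1/Na + 1/Nd = 1/3.09e+17 + 1/7.13e+15 = 1.43489e-16
Step 2: 2*eps*eps0/q = 2*11.7*8.854e-14/1.602e-19 = 1.293281e+07
Step 3: W^2 = 1.293281e+07 * 1.43489e-16 * 0.773 = 1.43447e-09
Step 4: W = sqrt(1.43447e-09) = 3.787e-05 cm = 0.3787 um

0.3787


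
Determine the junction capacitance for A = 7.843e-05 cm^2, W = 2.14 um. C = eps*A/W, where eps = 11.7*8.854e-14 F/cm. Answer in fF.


Step 1: eps_Si = 11.7 * 8.854e-14 = 1.035918e-12 F/cm
Step 2: W in cm = 2.14 * 1e-4 = 2.14e-04 cm
Step 3: C = 1.035918e-12 * 7.843e-05 / 2.14e-04 = 3.796591e-13 F
Step 4: C = 379.66 fF

379.66


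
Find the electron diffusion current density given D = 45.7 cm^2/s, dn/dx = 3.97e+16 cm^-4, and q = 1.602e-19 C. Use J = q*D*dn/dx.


Step 1: J = q * D * (dn/dx)
Step 2: J = 1.602e-19 * 45.7 * 3.97e+16
Step 3: J = 2.91e-01 A/cm^2

2.91e-01


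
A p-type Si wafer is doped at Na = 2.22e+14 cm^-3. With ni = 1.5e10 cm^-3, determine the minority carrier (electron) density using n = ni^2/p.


Step 1: Majority hole concentration p ≈ Na = 2.22e+14 cm^-3
Step 2: n = ni^2 / Na = (1.5e10)^2 / 2.22e+14
Step 3: n = 1.01e+06 cm^-3

1.01e+06


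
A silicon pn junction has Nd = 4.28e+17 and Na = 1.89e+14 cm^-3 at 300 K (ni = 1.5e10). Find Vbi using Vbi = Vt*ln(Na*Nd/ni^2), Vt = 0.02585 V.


Step 1: Compute Na*Nd/ni^2 = 1.89e+14 * 4.28e+17 / (1.5e10)^2 = 3.5952e+11
Step 2: ln(3.5952e+11) = 26.6080
Step 3: Vbi = 0.02585 * 26.6080 = 0.688 V

0.688


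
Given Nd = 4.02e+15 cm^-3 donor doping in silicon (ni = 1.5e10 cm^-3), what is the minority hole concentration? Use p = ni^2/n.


Step 1: Since Nd >> ni, n ≈ Nd = 4.02e+15 cm^-3
Step 2: p = ni^2 / n = (1.5e10)^2 / 4.02e+15
Step 3: p = 2.25e20 / 4.02e+15 = 5.60e+04 cm^-3

5.60e+04


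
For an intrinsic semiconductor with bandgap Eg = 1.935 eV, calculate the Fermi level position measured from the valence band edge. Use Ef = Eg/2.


Step 1: For an intrinsic semiconductor, the Fermi level sits at midgap.
Step 2: Ef = Eg / 2 = 1.935 / 2 = 0.9675 eV

0.9675


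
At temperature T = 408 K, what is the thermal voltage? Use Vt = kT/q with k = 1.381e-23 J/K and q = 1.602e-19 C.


Step 1: kT = 1.381e-23 * 408 = 5.63448e-21 J
Step 2: Vt = kT/q = 5.63448e-21 / 1.602e-19
Step 3: Vt = 0.03517 V

0.03517


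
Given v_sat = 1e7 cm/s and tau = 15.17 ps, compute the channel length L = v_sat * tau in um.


Step 1: tau in seconds = 15.17 ps * 1e-12 = 1.5170e-11 s
Step 2: L = v_sat * tau = 1e7 * 1.5170e-11 = 1.5170e-04 cm
Step 3: L in um = 1.5170e-04 * 1e4 = 1.517 um

1.517


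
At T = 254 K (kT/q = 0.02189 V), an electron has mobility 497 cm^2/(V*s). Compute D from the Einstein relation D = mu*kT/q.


Step 1: D = mu * (kT/q)
Step 2: D = 497 * 0.02189
Step 3: D = 10.88 cm^2/s

10.88


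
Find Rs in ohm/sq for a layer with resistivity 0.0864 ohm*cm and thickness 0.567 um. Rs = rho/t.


Step 1: Convert thickness to cm: t = 0.567 um = 5.6700e-05 cm
Step 2: Rs = rho / t = 0.0864 / 5.6700e-05
Step 3: Rs = 1523.8 ohm/sq

1523.8


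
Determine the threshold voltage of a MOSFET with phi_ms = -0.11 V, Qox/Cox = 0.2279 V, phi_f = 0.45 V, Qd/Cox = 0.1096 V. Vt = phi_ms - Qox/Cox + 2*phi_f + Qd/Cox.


Step 1: Vt = phi_ms - Qox/Cox + 2*phi_f + Qd/Cox
Step 2: Vt = -0.11 - 0.2279 + 2*0.45 + 0.1096
Step 3: Vt = -0.11 - 0.2279 + 0.9 + 0.1096
Step 4: Vt = 0.6717 V

0.6717


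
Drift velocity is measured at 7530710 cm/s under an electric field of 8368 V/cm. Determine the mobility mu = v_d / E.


Step 1: mu = v_d / E
Step 2: mu = 7530710 / 8368
Step 3: mu = 899.94 cm^2/(V*s)

899.94


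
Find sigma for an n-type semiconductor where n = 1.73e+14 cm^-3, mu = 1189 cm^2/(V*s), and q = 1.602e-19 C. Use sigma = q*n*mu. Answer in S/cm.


Step 1: sigma = q * n * mu
Step 2: sigma = 1.602e-19 * 1.73e+14 * 1189
Step 3: sigma = 3.295e-02 S/cm

3.295e-02


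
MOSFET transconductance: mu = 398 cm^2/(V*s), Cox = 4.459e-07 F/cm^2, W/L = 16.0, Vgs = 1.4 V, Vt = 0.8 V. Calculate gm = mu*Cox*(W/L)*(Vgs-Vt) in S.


Step 1: Vov = Vgs - Vt = 1.4 - 0.8 = 0.6 V
Step 2: gm = mu * Cox * (W/L) * Vov
Step 3: gm = 398 * 4.459e-07 * 16.0 * 0.6 = 1.70e-03 S

1.70e-03


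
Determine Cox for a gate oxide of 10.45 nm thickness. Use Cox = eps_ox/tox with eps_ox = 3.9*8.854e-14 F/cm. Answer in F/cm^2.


Step 1: eps_ox = 3.9 * 8.854e-14 = 3.45306e-13 F/cm
Step 2: tox in cm = 10.45 nm * 1e-7 = 1.0450e-06 cm
Step 3: Cox = 3.45306e-13 / 1.0450e-06 = 3.30e-07 F/cm^2

3.30e-07


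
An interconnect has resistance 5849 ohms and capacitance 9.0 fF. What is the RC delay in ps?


Step 1: tau = R * C
Step 2: tau = 5849 * 9.0 fF = 5849 * 9.0e-15 F
Step 3: tau = 5.2641e-11 s = 52.641 ps

52.641


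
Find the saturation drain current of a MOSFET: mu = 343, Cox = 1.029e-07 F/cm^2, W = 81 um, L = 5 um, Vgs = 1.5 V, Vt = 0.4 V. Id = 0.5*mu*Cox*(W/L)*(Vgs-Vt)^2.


Step 1: Overdrive voltage Vov = Vgs - Vt = 1.5 - 0.4 = 1.1 V
Step 2: W/L = 81/5 = 16.2
Step 3: Id = 0.5 * 343 * 1.029e-07 * 16.2 * 1.1^2
Step 4: Id = 3.46e-04 A

3.46e-04


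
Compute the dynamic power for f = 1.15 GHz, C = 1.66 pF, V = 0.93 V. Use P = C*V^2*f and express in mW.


Step 1: V^2 = 0.93^2 = 0.8649 V^2
Step 2: P = C*V^2*f = 1.66e-12 F * 0.8649 * 1.15e9 Hz
Step 3: P = 1.6510941e-03 W
Step 4: P = 1.651 mW

1.651


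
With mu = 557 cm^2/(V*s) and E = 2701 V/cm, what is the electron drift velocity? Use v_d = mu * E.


Step 1: v_d = mu * E
Step 2: v_d = 557 * 2701 = 1504457
Step 3: v_d = 1.50e+06 cm/s

1.50e+06


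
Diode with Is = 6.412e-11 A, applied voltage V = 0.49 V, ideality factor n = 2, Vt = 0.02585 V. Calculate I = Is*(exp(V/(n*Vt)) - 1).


Step 1: V/(n*Vt) = 0.49/(2*0.02585) = 9.4778
Step 2: exp(9.4778) = 1.3066e+04
Step 3: I = 6.412e-11 * (1.3066e+04 - 1) = 8.38e-07 A

8.38e-07


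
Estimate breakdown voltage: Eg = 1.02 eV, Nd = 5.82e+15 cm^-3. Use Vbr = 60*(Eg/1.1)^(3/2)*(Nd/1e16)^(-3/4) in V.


Step 1: Eg/1.1 = 1.02/1.1 = 0.927273
Step 2: (Eg/1.1)^1.5 = 0.927273^1.5 = 0.892918
Step 3: (Nd/1e16)^(-0.75) = (0.582)^(-0.75) = 1.500748
Step 4: Vbr = 60 * 0.892918 * 1.500748 = 80.4 V

80.4


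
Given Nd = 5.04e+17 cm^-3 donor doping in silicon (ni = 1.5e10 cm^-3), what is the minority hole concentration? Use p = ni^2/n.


Step 1: Since Nd >> ni, n ≈ Nd = 5.04e+17 cm^-3
Step 2: p = ni^2 / n = (1.5e10)^2 / 5.04e+17
Step 3: p = 2.25e20 / 5.04e+17 = 4.46e+02 cm^-3

4.46e+02


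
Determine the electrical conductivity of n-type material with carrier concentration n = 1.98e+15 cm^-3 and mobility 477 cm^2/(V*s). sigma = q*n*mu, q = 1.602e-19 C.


Step 1: sigma = q * n * mu
Step 2: sigma = 1.602e-19 * 1.98e+15 * 477
Step 3: sigma = 1.513e-01 S/cm

1.513e-01


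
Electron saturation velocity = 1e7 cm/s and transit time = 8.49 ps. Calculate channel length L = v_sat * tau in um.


Step 1: tau in seconds = 8.49 ps * 1e-12 = 8.4900e-12 s
Step 2: L = v_sat * tau = 1e7 * 8.4900e-12 = 8.4900e-05 cm
Step 3: L in um = 8.4900e-05 * 1e4 = 0.849 um

0.849


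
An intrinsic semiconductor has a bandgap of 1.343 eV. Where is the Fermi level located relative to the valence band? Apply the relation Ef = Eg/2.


Step 1: For an intrinsic semiconductor, the Fermi level sits at midgap.
Step 2: Ef = Eg / 2 = 1.343 / 2 = 0.6715 eV

0.6715


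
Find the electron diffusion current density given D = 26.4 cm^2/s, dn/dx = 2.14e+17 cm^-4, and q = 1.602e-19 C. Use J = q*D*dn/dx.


Step 1: J = q * D * (dn/dx)
Step 2: J = 1.602e-19 * 26.4 * 2.14e+17
Step 3: J = 9.05e-01 A/cm^2

9.05e-01


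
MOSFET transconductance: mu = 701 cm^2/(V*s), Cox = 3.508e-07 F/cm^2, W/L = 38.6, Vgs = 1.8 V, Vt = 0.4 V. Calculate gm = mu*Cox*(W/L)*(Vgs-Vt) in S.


Step 1: Vov = Vgs - Vt = 1.8 - 0.4 = 1.4 V
Step 2: gm = mu * Cox * (W/L) * Vov
Step 3: gm = 701 * 3.508e-07 * 38.6 * 1.4 = 1.33e-02 S

1.33e-02


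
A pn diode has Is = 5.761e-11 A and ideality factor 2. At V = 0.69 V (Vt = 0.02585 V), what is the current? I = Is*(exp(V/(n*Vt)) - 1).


Step 1: V/(n*Vt) = 0.69/(2*0.02585) = 13.3462
Step 2: exp(13.3462) = 6.2543e+05
Step 3: I = 5.761e-11 * (6.2543e+05 - 1) = 3.60e-05 A

3.60e-05


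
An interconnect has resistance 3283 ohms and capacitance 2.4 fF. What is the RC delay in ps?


Step 1: tau = R * C
Step 2: tau = 3283 * 2.4 fF = 3283 * 2.4e-15 F
Step 3: tau = 7.8792e-12 s = 7.8792 ps

7.8792


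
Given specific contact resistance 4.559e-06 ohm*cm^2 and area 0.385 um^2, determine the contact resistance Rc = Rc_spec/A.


Step 1: Convert area to cm^2: 0.385 um^2 = 3.8500e-09 cm^2
Step 2: Rc = Rc_spec / A = 4.559e-06 / 3.8500e-09
Step 3: Rc = 1.18e+03 ohms

1.18e+03


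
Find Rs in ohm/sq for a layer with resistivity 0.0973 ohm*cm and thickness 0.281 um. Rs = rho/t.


Step 1: Convert thickness to cm: t = 0.281 um = 2.8100e-05 cm
Step 2: Rs = rho / t = 0.0973 / 2.8100e-05
Step 3: Rs = 3462.6 ohm/sq

3462.6


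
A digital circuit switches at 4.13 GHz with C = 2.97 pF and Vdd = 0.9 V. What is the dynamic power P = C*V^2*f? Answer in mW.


Step 1: V^2 = 0.9^2 = 0.81 V^2
Step 2: P = C*V^2*f = 2.97e-12 F * 0.81 * 4.13e9 Hz
Step 3: P = 9.935541e-03 W
Step 4: P = 9.936 mW

9.936


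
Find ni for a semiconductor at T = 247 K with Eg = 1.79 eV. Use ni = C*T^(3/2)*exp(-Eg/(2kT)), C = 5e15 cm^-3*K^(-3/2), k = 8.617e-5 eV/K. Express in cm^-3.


Step 1: Compute kT = 8.617e-5 * 247 = 0.02128399 eV
Step 2: Exponent = -Eg/(2kT) = -1.79/(2*0.02128399) = -42.05039
Step 3: T^(3/2) = 247^1.5 = 3881.91
Step 4: ni = 5e15 * 3881.91 * exp(-42.05039) = 1.06e+01 cm^-3

1.06e+01


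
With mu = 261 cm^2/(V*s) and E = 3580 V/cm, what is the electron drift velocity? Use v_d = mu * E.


Step 1: v_d = mu * E
Step 2: v_d = 261 * 3580 = 934380
Step 3: v_d = 9.34e+05 cm/s

9.34e+05


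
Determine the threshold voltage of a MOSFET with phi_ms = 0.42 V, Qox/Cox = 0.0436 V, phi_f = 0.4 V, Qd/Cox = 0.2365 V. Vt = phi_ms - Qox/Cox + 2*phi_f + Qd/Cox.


Step 1: Vt = phi_ms - Qox/Cox + 2*phi_f + Qd/Cox
Step 2: Vt = 0.42 - 0.0436 + 2*0.4 + 0.2365
Step 3: Vt = 0.42 - 0.0436 + 0.8 + 0.2365
Step 4: Vt = 1.4129 V

1.4129


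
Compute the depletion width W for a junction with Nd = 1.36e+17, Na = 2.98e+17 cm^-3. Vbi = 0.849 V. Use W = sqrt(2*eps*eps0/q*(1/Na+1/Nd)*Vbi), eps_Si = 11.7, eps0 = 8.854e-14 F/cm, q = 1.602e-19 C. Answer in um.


Step 1: 1/Na + 1/Nd = 1/2.98e+17 + 1/1.36e+17 = 1.07086e-17
Step 2: 2*eps*eps0/q = 2*11.7*8.854e-14/1.602e-19 = 1.293281e+07
Step 3: W^2 = 1.293281e+07 * 1.07086e-17 * 0.849 = 1.17580e-10
Step 4: W = sqrt(1.17580e-10) = 1.084e-05 cm = 0.1084 um

0.1084


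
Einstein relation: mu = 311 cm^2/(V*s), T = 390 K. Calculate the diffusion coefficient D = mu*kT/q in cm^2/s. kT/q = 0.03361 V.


Step 1: D = mu * (kT/q)
Step 2: D = 311 * 0.03361
Step 3: D = 10.45 cm^2/s

10.45


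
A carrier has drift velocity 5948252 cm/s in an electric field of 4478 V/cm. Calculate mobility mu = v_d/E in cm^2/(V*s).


Step 1: mu = v_d / E
Step 2: mu = 5948252 / 4478
Step 3: mu = 1328.33 cm^2/(V*s)

1328.33


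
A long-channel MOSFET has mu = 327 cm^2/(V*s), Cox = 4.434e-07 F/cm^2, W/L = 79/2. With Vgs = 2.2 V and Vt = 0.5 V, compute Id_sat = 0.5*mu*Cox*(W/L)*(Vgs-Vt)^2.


Step 1: Overdrive voltage Vov = Vgs - Vt = 2.2 - 0.5 = 1.7 V
Step 2: W/L = 79/2 = 39.5
Step 3: Id = 0.5 * 327 * 4.434e-07 * 39.5 * 1.7^2
Step 4: Id = 8.28e-03 A

8.28e-03


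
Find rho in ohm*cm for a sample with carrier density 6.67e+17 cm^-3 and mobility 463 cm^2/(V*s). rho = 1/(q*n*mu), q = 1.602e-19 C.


Step 1: sigma = q * n * mu = 1.602e-19 * 6.67e+17 * 463 = 4.94731e+01 S/cm
Step 2: rho = 1 / sigma = 1 / 4.94731e+01 = 0.02021 ohm*cm

0.02021


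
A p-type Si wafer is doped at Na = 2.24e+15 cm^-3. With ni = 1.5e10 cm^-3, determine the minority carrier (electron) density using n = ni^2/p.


Step 1: Majority hole concentration p ≈ Na = 2.24e+15 cm^-3
Step 2: n = ni^2 / Na = (1.5e10)^2 / 2.24e+15
Step 3: n = 1.00e+05 cm^-3

1.00e+05


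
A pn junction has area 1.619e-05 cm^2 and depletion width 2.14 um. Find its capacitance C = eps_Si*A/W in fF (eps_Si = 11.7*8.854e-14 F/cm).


Step 1: eps_Si = 11.7 * 8.854e-14 = 1.035918e-12 F/cm
Step 2: W in cm = 2.14 * 1e-4 = 2.14e-04 cm
Step 3: C = 1.035918e-12 * 1.619e-05 / 2.14e-04 = 7.837155e-14 F
Step 4: C = 78.37 fF

78.37


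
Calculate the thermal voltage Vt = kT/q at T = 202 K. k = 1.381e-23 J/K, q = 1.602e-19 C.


Step 1: kT = 1.381e-23 * 202 = 2.78962e-21 J
Step 2: Vt = kT/q = 2.78962e-21 / 1.602e-19
Step 3: Vt = 0.01741 V

0.01741


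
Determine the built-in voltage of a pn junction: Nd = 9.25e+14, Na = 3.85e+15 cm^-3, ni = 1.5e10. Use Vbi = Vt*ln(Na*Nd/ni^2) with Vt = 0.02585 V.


Step 1: Compute Na*Nd/ni^2 = 3.85e+15 * 9.25e+14 / (1.5e10)^2 = 1.5828e+10
Step 2: ln(1.5828e+10) = 23.4850
Step 3: Vbi = 0.02585 * 23.4850 = 0.607 V

0.607


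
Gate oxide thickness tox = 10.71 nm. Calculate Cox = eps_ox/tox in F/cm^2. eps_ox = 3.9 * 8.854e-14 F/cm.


Step 1: eps_ox = 3.9 * 8.854e-14 = 3.45306e-13 F/cm
Step 2: tox in cm = 10.71 nm * 1e-7 = 1.0710e-06 cm
Step 3: Cox = 3.45306e-13 / 1.0710e-06 = 3.22e-07 F/cm^2

3.22e-07


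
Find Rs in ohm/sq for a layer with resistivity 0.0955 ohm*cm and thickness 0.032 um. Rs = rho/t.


Step 1: Convert thickness to cm: t = 0.032 um = 3.2000e-06 cm
Step 2: Rs = rho / t = 0.0955 / 3.2000e-06
Step 3: Rs = 29843.8 ohm/sq

29843.8


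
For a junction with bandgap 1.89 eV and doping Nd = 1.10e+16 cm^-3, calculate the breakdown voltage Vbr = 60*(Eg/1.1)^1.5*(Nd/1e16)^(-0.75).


Step 1: Eg/1.1 = 1.89/1.1 = 1.718182
Step 2: (Eg/1.1)^1.5 = 1.718182^1.5 = 2.252183
Step 3: (Nd/1e16)^(-0.75) = (1.1)^(-0.75) = 0.931012
Step 4: Vbr = 60 * 2.252183 * 0.931012 = 125.8 V

125.8


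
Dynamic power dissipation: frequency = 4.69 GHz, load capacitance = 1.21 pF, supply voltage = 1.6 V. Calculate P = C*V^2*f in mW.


Step 1: V^2 = 1.6^2 = 2.56 V^2
Step 2: P = C*V^2*f = 1.21e-12 F * 2.56 * 4.69e9 Hz
Step 3: P = 1.4527744e-02 W
Step 4: P = 14.528 mW

14.528


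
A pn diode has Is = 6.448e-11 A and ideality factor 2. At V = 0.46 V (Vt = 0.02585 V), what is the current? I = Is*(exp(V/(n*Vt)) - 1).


Step 1: V/(n*Vt) = 0.46/(2*0.02585) = 8.8975
Step 2: exp(8.8975) = 7.3137e+03
Step 3: I = 6.448e-11 * (7.3137e+03 - 1) = 4.72e-07 A

4.72e-07


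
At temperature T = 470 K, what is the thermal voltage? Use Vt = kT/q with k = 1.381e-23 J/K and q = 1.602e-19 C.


Step 1: kT = 1.381e-23 * 470 = 6.4907e-21 J
Step 2: Vt = kT/q = 6.4907e-21 / 1.602e-19
Step 3: Vt = 0.04052 V

0.04052


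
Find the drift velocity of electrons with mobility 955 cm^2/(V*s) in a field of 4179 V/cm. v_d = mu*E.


Step 1: v_d = mu * E
Step 2: v_d = 955 * 4179 = 3990945
Step 3: v_d = 3.99e+06 cm/s

3.99e+06


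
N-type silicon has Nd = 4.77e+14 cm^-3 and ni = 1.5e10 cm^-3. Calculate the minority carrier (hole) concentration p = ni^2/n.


Step 1: Since Nd >> ni, n ≈ Nd = 4.77e+14 cm^-3
Step 2: p = ni^2 / n = (1.5e10)^2 / 4.77e+14
Step 3: p = 2.25e20 / 4.77e+14 = 4.72e+05 cm^-3

4.72e+05


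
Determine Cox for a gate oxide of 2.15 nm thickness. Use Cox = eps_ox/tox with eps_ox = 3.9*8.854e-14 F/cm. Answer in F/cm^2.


Step 1: eps_ox = 3.9 * 8.854e-14 = 3.45306e-13 F/cm
Step 2: tox in cm = 2.15 nm * 1e-7 = 2.1500e-07 cm
Step 3: Cox = 3.45306e-13 / 2.1500e-07 = 1.61e-06 F/cm^2

1.61e-06


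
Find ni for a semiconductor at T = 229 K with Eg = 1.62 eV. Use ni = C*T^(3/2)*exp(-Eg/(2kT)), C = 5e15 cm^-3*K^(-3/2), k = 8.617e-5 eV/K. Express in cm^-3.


Step 1: Compute kT = 8.617e-5 * 229 = 0.01973293 eV
Step 2: Exponent = -Eg/(2kT) = -1.62/(2*0.01973293) = -41.04814
Step 3: T^(3/2) = 229^1.5 = 3465.40
Step 4: ni = 5e15 * 3465.40 * exp(-41.04814) = 2.58e+01 cm^-3

2.58e+01


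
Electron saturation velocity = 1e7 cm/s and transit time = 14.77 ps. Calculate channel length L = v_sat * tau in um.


Step 1: tau in seconds = 14.77 ps * 1e-12 = 1.4770e-11 s
Step 2: L = v_sat * tau = 1e7 * 1.4770e-11 = 1.4770e-04 cm
Step 3: L in um = 1.4770e-04 * 1e4 = 1.477 um

1.477


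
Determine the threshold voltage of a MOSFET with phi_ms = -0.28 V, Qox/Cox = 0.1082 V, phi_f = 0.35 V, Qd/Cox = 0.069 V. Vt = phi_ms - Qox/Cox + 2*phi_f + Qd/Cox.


Step 1: Vt = phi_ms - Qox/Cox + 2*phi_f + Qd/Cox
Step 2: Vt = -0.28 - 0.1082 + 2*0.35 + 0.069
Step 3: Vt = -0.28 - 0.1082 + 0.7 + 0.069
Step 4: Vt = 0.3808 V

0.3808


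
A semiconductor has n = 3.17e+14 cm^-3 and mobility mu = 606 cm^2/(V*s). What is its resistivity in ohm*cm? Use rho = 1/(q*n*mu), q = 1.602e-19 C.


Step 1: sigma = q * n * mu = 1.602e-19 * 3.17e+14 * 606 = 3.07747e-02 S/cm
Step 2: rho = 1 / sigma = 1 / 3.07747e-02 = 32.49 ohm*cm

32.49


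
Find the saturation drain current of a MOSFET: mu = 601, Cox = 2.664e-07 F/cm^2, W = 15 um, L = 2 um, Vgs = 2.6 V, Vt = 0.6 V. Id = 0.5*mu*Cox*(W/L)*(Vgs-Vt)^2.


Step 1: Overdrive voltage Vov = Vgs - Vt = 2.6 - 0.6 = 2.0 V
Step 2: W/L = 15/2 = 7.5
Step 3: Id = 0.5 * 601 * 2.664e-07 * 7.5 * 2.0^2
Step 4: Id = 2.40e-03 A

2.40e-03


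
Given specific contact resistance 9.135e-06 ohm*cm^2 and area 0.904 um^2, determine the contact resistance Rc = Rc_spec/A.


Step 1: Convert area to cm^2: 0.904 um^2 = 9.0400e-09 cm^2
Step 2: Rc = Rc_spec / A = 9.135e-06 / 9.0400e-09
Step 3: Rc = 1.01e+03 ohms

1.01e+03


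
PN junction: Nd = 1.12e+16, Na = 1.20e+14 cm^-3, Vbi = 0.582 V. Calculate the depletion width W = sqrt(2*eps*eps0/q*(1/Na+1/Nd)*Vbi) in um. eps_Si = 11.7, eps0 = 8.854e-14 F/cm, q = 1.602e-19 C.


Step 1: 1/Na + 1/Nd = 1/1.20e+14 + 1/1.12e+16 = 8.42262e-15
Step 2: 2*eps*eps0/q = 2*11.7*8.854e-14/1.602e-19 = 1.293281e+07
Step 3: W^2 = 1.293281e+07 * 8.42262e-15 * 0.582 = 6.33962e-08
Step 4: W = sqrt(6.33962e-08) = 2.518e-04 cm = 2.518 um

2.518


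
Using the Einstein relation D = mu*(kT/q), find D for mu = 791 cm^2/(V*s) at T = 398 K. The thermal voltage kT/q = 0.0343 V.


Step 1: D = mu * (kT/q)
Step 2: D = 791 * 0.0343
Step 3: D = 27.13 cm^2/s

27.13


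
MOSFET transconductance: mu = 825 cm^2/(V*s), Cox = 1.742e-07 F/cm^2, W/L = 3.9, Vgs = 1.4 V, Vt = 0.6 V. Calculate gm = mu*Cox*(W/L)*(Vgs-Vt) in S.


Step 1: Vov = Vgs - Vt = 1.4 - 0.6 = 0.8 V
Step 2: gm = mu * Cox * (W/L) * Vov
Step 3: gm = 825 * 1.742e-07 * 3.9 * 0.8 = 4.48e-04 S

4.48e-04


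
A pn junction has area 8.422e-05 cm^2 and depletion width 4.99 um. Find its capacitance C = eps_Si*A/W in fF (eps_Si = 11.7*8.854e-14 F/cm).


Step 1: eps_Si = 11.7 * 8.854e-14 = 1.035918e-12 F/cm
Step 2: W in cm = 4.99 * 1e-4 = 4.99e-04 cm
Step 3: C = 1.035918e-12 * 8.422e-05 / 4.99e-04 = 1.748397e-13 F
Step 4: C = 174.84 fF

174.84


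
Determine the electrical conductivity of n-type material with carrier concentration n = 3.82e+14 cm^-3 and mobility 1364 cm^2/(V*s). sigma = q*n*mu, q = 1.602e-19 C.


Step 1: sigma = q * n * mu
Step 2: sigma = 1.602e-19 * 3.82e+14 * 1364
Step 3: sigma = 8.347e-02 S/cm

8.347e-02


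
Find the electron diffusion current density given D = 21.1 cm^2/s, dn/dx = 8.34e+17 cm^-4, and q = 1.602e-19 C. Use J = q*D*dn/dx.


Step 1: J = q * D * (dn/dx)
Step 2: J = 1.602e-19 * 21.1 * 8.34e+17
Step 3: J = 2.82e+00 A/cm^2

2.82e+00


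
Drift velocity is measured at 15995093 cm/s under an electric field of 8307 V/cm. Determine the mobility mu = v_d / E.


Step 1: mu = v_d / E
Step 2: mu = 15995093 / 8307
Step 3: mu = 1925.5 cm^2/(V*s)

1925.5


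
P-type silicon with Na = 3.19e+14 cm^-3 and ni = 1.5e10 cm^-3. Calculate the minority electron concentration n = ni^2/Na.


Step 1: Majority hole concentration p ≈ Na = 3.19e+14 cm^-3
Step 2: n = ni^2 / Na = (1.5e10)^2 / 3.19e+14
Step 3: n = 7.05e+05 cm^-3

7.05e+05


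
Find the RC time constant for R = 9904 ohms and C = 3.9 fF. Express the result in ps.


Step 1: tau = R * C
Step 2: tau = 9904 * 3.9 fF = 9904 * 3.9e-15 F
Step 3: tau = 3.86256e-11 s = 38.6256 ps

38.6256


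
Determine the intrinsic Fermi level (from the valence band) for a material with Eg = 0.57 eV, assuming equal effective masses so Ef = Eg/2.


Step 1: For an intrinsic semiconductor, the Fermi level sits at midgap.
Step 2: Ef = Eg / 2 = 0.57 / 2 = 0.285 eV

0.285


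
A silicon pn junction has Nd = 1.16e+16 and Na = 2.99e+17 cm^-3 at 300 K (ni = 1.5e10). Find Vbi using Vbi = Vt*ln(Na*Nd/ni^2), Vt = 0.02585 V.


Step 1: Compute Na*Nd/ni^2 = 2.99e+17 * 1.16e+16 / (1.5e10)^2 = 1.5415e+13
Step 2: ln(1.5415e+13) = 30.3664
Step 3: Vbi = 0.02585 * 30.3664 = 0.785 V

0.785


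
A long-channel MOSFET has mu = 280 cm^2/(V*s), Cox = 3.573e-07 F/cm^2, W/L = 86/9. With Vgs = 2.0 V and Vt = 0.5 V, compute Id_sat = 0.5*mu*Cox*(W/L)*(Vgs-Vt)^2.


Step 1: Overdrive voltage Vov = Vgs - Vt = 2.0 - 0.5 = 1.5 V
Step 2: W/L = 86/9 = 9.55556
Step 3: Id = 0.5 * 280 * 3.573e-07 * 9.55556 * 1.5^2
Step 4: Id = 1.08e-03 A

1.08e-03


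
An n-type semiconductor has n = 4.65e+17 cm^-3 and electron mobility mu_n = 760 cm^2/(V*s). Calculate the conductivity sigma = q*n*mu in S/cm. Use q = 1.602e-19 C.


Step 1: sigma = q * n * mu
Step 2: sigma = 1.602e-19 * 4.65e+17 * 760
Step 3: sigma = 5.661e+01 S/cm

5.661e+01


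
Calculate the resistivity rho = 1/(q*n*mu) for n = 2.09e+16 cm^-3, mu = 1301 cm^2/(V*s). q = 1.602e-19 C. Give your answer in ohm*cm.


Step 1: sigma = q * n * mu = 1.602e-19 * 2.09e+16 * 1301 = 4.35598e+00 S/cm
Step 2: rho = 1 / sigma = 1 / 4.35598e+00 = 0.2296 ohm*cm

0.2296


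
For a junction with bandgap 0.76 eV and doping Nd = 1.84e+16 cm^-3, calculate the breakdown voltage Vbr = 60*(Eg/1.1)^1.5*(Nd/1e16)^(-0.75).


Step 1: Eg/1.1 = 0.76/1.1 = 0.690909
Step 2: (Eg/1.1)^1.5 = 0.690909^1.5 = 0.574290
Step 3: (Nd/1e16)^(-0.75) = (1.84)^(-0.75) = 0.632975
Step 4: Vbr = 60 * 0.574290 * 0.632975 = 21.8 V

21.8


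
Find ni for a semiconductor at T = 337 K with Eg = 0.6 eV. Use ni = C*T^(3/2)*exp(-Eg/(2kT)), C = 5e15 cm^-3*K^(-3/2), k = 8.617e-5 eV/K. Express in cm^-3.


Step 1: Compute kT = 8.617e-5 * 337 = 0.02903929 eV
Step 2: Exponent = -Eg/(2kT) = -0.6/(2*0.02903929) = -10.33083
Step 3: T^(3/2) = 337^1.5 = 6186.50
Step 4: ni = 5e15 * 6186.50 * exp(-10.33083) = 1.01e+15 cm^-3

1.01e+15


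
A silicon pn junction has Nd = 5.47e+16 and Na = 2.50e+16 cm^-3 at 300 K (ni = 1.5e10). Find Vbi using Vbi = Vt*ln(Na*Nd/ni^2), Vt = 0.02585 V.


Step 1: Compute Na*Nd/ni^2 = 2.50e+16 * 5.47e+16 / (1.5e10)^2 = 6.0778e+12
Step 2: ln(6.0778e+12) = 29.4357
Step 3: Vbi = 0.02585 * 29.4357 = 0.761 V

0.761


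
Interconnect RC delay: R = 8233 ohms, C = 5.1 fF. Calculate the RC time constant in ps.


Step 1: tau = R * C
Step 2: tau = 8233 * 5.1 fF = 8233 * 5.1e-15 F
Step 3: tau = 4.19883e-11 s = 41.9883 ps

41.9883


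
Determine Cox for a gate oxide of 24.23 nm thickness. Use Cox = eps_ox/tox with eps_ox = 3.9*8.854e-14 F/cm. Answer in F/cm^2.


Step 1: eps_ox = 3.9 * 8.854e-14 = 3.45306e-13 F/cm
Step 2: tox in cm = 24.23 nm * 1e-7 = 2.4230e-06 cm
Step 3: Cox = 3.45306e-13 / 2.4230e-06 = 1.43e-07 F/cm^2

1.43e-07


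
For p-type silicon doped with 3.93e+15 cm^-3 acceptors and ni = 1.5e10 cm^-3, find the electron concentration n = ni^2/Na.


Step 1: Majority hole concentration p ≈ Na = 3.93e+15 cm^-3
Step 2: n = ni^2 / Na = (1.5e10)^2 / 3.93e+15
Step 3: n = 5.73e+04 cm^-3

5.73e+04


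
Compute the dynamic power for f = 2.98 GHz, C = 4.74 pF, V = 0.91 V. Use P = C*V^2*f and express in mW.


Step 1: V^2 = 0.91^2 = 0.8281 V^2
Step 2: P = C*V^2*f = 4.74e-12 F * 0.8281 * 2.98e9 Hz
Step 3: P = 1.169707812e-02 W
Step 4: P = 11.697 mW

11.697


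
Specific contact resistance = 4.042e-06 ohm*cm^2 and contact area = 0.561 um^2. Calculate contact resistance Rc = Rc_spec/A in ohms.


Step 1: Convert area to cm^2: 0.561 um^2 = 5.6100e-09 cm^2
Step 2: Rc = Rc_spec / A = 4.042e-06 / 5.6100e-09
Step 3: Rc = 7.20e+02 ohms

7.20e+02


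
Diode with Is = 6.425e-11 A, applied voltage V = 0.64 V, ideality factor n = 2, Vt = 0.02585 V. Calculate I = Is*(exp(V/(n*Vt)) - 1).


Step 1: V/(n*Vt) = 0.64/(2*0.02585) = 12.3791
Step 2: exp(12.3791) = 2.3778e+05
Step 3: I = 6.425e-11 * (2.3778e+05 - 1) = 1.53e-05 A

1.53e-05


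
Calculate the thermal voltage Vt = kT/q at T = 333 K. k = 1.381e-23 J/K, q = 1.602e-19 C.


Step 1: kT = 1.381e-23 * 333 = 4.59873e-21 J
Step 2: Vt = kT/q = 4.59873e-21 / 1.602e-19
Step 3: Vt = 0.02871 V

0.02871


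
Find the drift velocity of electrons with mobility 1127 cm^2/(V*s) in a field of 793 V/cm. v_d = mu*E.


Step 1: v_d = mu * E
Step 2: v_d = 1127 * 793 = 893711
Step 3: v_d = 8.94e+05 cm/s

8.94e+05


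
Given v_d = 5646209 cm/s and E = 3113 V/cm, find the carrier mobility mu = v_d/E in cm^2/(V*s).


Step 1: mu = v_d / E
Step 2: mu = 5646209 / 3113
Step 3: mu = 1813.75 cm^2/(V*s)

1813.75


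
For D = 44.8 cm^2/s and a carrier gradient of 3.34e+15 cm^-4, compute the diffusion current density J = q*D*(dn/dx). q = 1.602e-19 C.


Step 1: J = q * D * (dn/dx)
Step 2: J = 1.602e-19 * 44.8 * 3.34e+15
Step 3: J = 2.40e-02 A/cm^2

2.40e-02


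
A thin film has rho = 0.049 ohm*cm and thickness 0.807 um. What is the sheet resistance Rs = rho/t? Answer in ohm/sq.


Step 1: Convert thickness to cm: t = 0.807 um = 8.0700e-05 cm
Step 2: Rs = rho / t = 0.049 / 8.0700e-05
Step 3: Rs = 607.2 ohm/sq

607.2


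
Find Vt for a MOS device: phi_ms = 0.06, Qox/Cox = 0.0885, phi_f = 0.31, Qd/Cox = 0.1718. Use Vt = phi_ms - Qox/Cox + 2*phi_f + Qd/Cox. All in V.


Step 1: Vt = phi_ms - Qox/Cox + 2*phi_f + Qd/Cox
Step 2: Vt = 0.06 - 0.0885 + 2*0.31 + 0.1718
Step 3: Vt = 0.06 - 0.0885 + 0.62 + 0.1718
Step 4: Vt = 0.7633 V

0.7633


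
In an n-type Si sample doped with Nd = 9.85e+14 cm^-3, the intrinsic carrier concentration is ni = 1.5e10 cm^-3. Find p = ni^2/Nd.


Step 1: Since Nd >> ni, n ≈ Nd = 9.85e+14 cm^-3
Step 2: p = ni^2 / n = (1.5e10)^2 / 9.85e+14
Step 3: p = 2.25e20 / 9.85e+14 = 2.28e+05 cm^-3

2.28e+05


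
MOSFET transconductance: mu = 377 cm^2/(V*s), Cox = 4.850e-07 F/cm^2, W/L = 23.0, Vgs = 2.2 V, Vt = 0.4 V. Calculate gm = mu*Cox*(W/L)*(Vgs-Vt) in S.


Step 1: Vov = Vgs - Vt = 2.2 - 0.4 = 1.8 V
Step 2: gm = mu * Cox * (W/L) * Vov
Step 3: gm = 377 * 4.850e-07 * 23.0 * 1.8 = 7.57e-03 S

7.57e-03


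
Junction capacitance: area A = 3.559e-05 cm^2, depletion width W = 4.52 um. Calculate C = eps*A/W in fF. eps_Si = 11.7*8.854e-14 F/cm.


Step 1: eps_Si = 11.7 * 8.854e-14 = 1.035918e-12 F/cm
Step 2: W in cm = 4.52 * 1e-4 = 4.52e-04 cm
Step 3: C = 1.035918e-12 * 3.559e-05 / 4.52e-04 = 8.156708e-14 F
Step 4: C = 81.57 fF

81.57


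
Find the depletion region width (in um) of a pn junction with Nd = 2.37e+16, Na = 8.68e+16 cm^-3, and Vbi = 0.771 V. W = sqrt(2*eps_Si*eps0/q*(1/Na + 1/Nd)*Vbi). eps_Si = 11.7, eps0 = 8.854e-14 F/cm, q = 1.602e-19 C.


Step 1: 1/Na + 1/Nd = 1/8.68e+16 + 1/2.37e+16 = 5.37148e-17
Step 2: 2*eps*eps0/q = 2*11.7*8.854e-14/1.602e-19 = 1.293281e+07
Step 3: W^2 = 1.293281e+07 * 5.37148e-17 * 0.771 = 5.35601e-10
Step 4: W = sqrt(5.35601e-10) = 2.314e-05 cm = 0.2314 um

0.2314


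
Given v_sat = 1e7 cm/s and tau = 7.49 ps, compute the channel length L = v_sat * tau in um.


Step 1: tau in seconds = 7.49 ps * 1e-12 = 7.4900e-12 s
Step 2: L = v_sat * tau = 1e7 * 7.4900e-12 = 7.4900e-05 cm
Step 3: L in um = 7.4900e-05 * 1e4 = 0.749 um

0.749


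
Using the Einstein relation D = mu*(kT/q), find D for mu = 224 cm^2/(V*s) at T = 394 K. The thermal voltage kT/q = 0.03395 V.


Step 1: D = mu * (kT/q)
Step 2: D = 224 * 0.03395
Step 3: D = 7.6 cm^2/s

7.6


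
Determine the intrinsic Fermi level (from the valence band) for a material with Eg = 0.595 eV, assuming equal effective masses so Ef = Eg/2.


Step 1: For an intrinsic semiconductor, the Fermi level sits at midgap.
Step 2: Ef = Eg / 2 = 0.595 / 2 = 0.2975 eV

0.2975


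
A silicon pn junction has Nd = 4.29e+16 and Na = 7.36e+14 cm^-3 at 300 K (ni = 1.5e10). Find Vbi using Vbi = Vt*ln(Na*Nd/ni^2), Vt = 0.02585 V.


Step 1: Compute Na*Nd/ni^2 = 7.36e+14 * 4.29e+16 / (1.5e10)^2 = 1.4033e+11
Step 2: ln(1.4033e+11) = 25.6673
Step 3: Vbi = 0.02585 * 25.6673 = 0.663 V

0.663


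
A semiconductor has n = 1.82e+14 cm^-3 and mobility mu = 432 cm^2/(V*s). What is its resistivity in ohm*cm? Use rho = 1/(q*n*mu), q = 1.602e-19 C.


Step 1: sigma = q * n * mu = 1.602e-19 * 1.82e+14 * 432 = 1.25956e-02 S/cm
Step 2: rho = 1 / sigma = 1 / 1.25956e-02 = 79.39 ohm*cm

79.39


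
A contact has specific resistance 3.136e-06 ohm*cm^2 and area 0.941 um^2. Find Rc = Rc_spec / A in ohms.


Step 1: Convert area to cm^2: 0.941 um^2 = 9.4100e-09 cm^2
Step 2: Rc = Rc_spec / A = 3.136e-06 / 9.4100e-09
Step 3: Rc = 3.33e+02 ohms

3.33e+02


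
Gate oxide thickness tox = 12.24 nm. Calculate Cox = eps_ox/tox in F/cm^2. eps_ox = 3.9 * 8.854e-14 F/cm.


Step 1: eps_ox = 3.9 * 8.854e-14 = 3.45306e-13 F/cm
Step 2: tox in cm = 12.24 nm * 1e-7 = 1.2240e-06 cm
Step 3: Cox = 3.45306e-13 / 1.2240e-06 = 2.82e-07 F/cm^2

2.82e-07


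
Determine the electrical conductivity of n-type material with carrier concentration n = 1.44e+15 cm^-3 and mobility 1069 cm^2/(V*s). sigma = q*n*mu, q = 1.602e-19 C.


Step 1: sigma = q * n * mu
Step 2: sigma = 1.602e-19 * 1.44e+15 * 1069
Step 3: sigma = 2.466e-01 S/cm

2.466e-01


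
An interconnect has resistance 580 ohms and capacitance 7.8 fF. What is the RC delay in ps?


Step 1: tau = R * C
Step 2: tau = 580 * 7.8 fF = 580 * 7.8e-15 F
Step 3: tau = 4.524e-12 s = 4.524 ps

4.524


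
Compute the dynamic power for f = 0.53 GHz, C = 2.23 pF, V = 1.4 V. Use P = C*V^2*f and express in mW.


Step 1: V^2 = 1.4^2 = 1.96 V^2
Step 2: P = C*V^2*f = 2.23e-12 F * 1.96 * 0.53e9 Hz
Step 3: P = 2.316524e-03 W
Step 4: P = 2.317 mW

2.317


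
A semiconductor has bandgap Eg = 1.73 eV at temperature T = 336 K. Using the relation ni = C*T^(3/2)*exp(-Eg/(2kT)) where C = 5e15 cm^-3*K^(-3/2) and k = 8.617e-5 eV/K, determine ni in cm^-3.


Step 1: Compute kT = 8.617e-5 * 336 = 0.02895312 eV
Step 2: Exponent = -Eg/(2kT) = -1.73/(2*0.02895312) = -29.87588
Step 3: T^(3/2) = 336^1.5 = 6158.98
Step 4: ni = 5e15 * 6158.98 * exp(-29.87588) = 3.26e+06 cm^-3

3.26e+06


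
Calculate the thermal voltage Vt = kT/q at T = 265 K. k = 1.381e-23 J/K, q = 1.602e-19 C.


Step 1: kT = 1.381e-23 * 265 = 3.65965e-21 J
Step 2: Vt = kT/q = 3.65965e-21 / 1.602e-19
Step 3: Vt = 0.02284 V

0.02284


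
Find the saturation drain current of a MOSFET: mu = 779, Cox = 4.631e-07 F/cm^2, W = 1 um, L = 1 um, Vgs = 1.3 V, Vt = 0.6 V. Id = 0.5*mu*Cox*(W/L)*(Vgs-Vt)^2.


Step 1: Overdrive voltage Vov = Vgs - Vt = 1.3 - 0.6 = 0.7 V
Step 2: W/L = 1/1 = 1
Step 3: Id = 0.5 * 779 * 4.631e-07 * 1 * 0.7^2
Step 4: Id = 8.84e-05 A

8.84e-05


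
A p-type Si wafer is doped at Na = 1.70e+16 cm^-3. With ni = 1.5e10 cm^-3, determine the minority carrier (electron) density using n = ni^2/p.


Step 1: Majority hole concentration p ≈ Na = 1.70e+16 cm^-3
Step 2: n = ni^2 / Na = (1.5e10)^2 / 1.70e+16
Step 3: n = 1.32e+04 cm^-3

1.32e+04


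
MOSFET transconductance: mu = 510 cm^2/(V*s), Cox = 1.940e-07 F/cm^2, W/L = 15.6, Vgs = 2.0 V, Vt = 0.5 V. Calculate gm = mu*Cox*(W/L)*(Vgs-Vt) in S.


Step 1: Vov = Vgs - Vt = 2.0 - 0.5 = 1.5 V
Step 2: gm = mu * Cox * (W/L) * Vov
Step 3: gm = 510 * 1.940e-07 * 15.6 * 1.5 = 2.32e-03 S

2.32e-03


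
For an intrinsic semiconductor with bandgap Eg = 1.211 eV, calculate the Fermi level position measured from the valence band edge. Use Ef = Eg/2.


Step 1: For an intrinsic semiconductor, the Fermi level sits at midgap.
Step 2: Ef = Eg / 2 = 1.211 / 2 = 0.6055 eV

0.6055


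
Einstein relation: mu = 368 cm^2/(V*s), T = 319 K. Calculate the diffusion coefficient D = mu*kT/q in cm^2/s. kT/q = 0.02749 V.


Step 1: D = mu * (kT/q)
Step 2: D = 368 * 0.02749
Step 3: D = 10.12 cm^2/s

10.12


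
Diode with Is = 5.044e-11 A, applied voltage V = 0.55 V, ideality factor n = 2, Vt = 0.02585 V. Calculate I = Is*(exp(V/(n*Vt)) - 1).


Step 1: V/(n*Vt) = 0.55/(2*0.02585) = 10.6383
Step 2: exp(10.6383) = 4.1702e+04
Step 3: I = 5.044e-11 * (4.1702e+04 - 1) = 2.10e-06 A

2.10e-06


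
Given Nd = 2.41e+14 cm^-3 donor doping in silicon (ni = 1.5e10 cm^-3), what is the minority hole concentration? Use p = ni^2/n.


Step 1: Since Nd >> ni, n ≈ Nd = 2.41e+14 cm^-3
Step 2: p = ni^2 / n = (1.5e10)^2 / 2.41e+14
Step 3: p = 2.25e20 / 2.41e+14 = 9.34e+05 cm^-3

9.34e+05


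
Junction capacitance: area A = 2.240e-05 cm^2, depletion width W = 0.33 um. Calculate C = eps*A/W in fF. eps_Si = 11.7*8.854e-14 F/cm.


Step 1: eps_Si = 11.7 * 8.854e-14 = 1.035918e-12 F/cm
Step 2: W in cm = 0.33 * 1e-4 = 3.30e-05 cm
Step 3: C = 1.035918e-12 * 2.240e-05 / 3.30e-05 = 7.031686e-13 F
Step 4: C = 703.17 fF

703.17


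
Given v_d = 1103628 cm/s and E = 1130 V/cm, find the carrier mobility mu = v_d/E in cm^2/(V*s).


Step 1: mu = v_d / E
Step 2: mu = 1103628 / 1130
Step 3: mu = 976.66 cm^2/(V*s)

976.66


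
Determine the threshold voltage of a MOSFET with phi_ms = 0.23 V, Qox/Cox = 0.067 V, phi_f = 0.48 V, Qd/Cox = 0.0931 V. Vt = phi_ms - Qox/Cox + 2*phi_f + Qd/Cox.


Step 1: Vt = phi_ms - Qox/Cox + 2*phi_f + Qd/Cox
Step 2: Vt = 0.23 - 0.067 + 2*0.48 + 0.0931
Step 3: Vt = 0.23 - 0.067 + 0.96 + 0.0931
Step 4: Vt = 1.2161 V

1.2161


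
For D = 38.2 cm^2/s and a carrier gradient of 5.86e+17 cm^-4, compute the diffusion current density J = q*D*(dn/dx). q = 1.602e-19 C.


Step 1: J = q * D * (dn/dx)
Step 2: J = 1.602e-19 * 38.2 * 5.86e+17
Step 3: J = 3.59e+00 A/cm^2

3.59e+00


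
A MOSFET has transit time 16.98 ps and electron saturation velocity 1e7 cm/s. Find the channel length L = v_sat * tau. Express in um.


Step 1: tau in seconds = 16.98 ps * 1e-12 = 1.6980e-11 s
Step 2: L = v_sat * tau = 1e7 * 1.6980e-11 = 1.6980e-04 cm
Step 3: L in um = 1.6980e-04 * 1e4 = 1.698 um

1.698


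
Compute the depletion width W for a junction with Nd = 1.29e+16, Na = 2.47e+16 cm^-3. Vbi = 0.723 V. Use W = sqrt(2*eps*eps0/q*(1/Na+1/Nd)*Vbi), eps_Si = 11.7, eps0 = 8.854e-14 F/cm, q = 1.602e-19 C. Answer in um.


Step 1: 1/Na + 1/Nd = 1/2.47e+16 + 1/1.29e+16 = 1.18005e-16
Step 2: 2*eps*eps0/q = 2*11.7*8.854e-14/1.602e-19 = 1.293281e+07
Step 3: W^2 = 1.293281e+07 * 1.18005e-16 * 0.723 = 1.10340e-09
Step 4: W = sqrt(1.10340e-09) = 3.322e-05 cm = 0.3322 um

0.3322


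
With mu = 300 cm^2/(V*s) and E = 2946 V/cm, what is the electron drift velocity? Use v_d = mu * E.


Step 1: v_d = mu * E
Step 2: v_d = 300 * 2946 = 883800
Step 3: v_d = 8.84e+05 cm/s

8.84e+05
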